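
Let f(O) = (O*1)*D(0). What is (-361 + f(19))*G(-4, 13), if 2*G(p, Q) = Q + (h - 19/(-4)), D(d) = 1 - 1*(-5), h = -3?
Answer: -14573/8 ≈ -1821.6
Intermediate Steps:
D(d) = 6 (D(d) = 1 + 5 = 6)
f(O) = 6*O (f(O) = (O*1)*6 = O*6 = 6*O)
G(p, Q) = 7/8 + Q/2 (G(p, Q) = (Q + (-3 - 19/(-4)))/2 = (Q + (-3 - 19*(-1)/4))/2 = (Q + (-3 - 1*(-19/4)))/2 = (Q + (-3 + 19/4))/2 = (Q + 7/4)/2 = (7/4 + Q)/2 = 7/8 + Q/2)
(-361 + f(19))*G(-4, 13) = (-361 + 6*19)*(7/8 + (½)*13) = (-361 + 114)*(7/8 + 13/2) = -247*59/8 = -14573/8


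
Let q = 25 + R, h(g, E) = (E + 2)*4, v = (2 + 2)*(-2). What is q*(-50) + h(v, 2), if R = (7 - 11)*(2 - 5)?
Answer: -1834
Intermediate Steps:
R = 12 (R = -4*(-3) = 12)
v = -8 (v = 4*(-2) = -8)
h(g, E) = 8 + 4*E (h(g, E) = (2 + E)*4 = 8 + 4*E)
q = 37 (q = 25 + 12 = 37)
q*(-50) + h(v, 2) = 37*(-50) + (8 + 4*2) = -1850 + (8 + 8) = -1850 + 16 = -1834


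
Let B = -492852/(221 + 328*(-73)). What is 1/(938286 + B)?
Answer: 23723/22259451630 ≈ 1.0657e-6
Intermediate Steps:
B = 492852/23723 (B = -492852/(221 - 23944) = -492852/(-23723) = -492852*(-1/23723) = 492852/23723 ≈ 20.775)
1/(938286 + B) = 1/(938286 + 492852/23723) = 1/(22259451630/23723) = 23723/22259451630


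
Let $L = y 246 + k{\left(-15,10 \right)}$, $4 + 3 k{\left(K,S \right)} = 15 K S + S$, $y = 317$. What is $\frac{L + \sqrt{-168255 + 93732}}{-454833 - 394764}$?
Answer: $- \frac{3358}{36939} - \frac{i \sqrt{74523}}{849597} \approx -0.090907 - 0.00032132 i$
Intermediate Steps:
$k{\left(K,S \right)} = - \frac{4}{3} + \frac{S}{3} + 5 K S$ ($k{\left(K,S \right)} = - \frac{4}{3} + \frac{15 K S + S}{3} = - \frac{4}{3} + \frac{S + 15 K S}{3} = - \frac{4}{3} + \left(\frac{S}{3} + 5 K S\right) = - \frac{4}{3} + \frac{S}{3} + 5 K S$)
$L = 77234$ ($L = 317 \cdot 246 + \left(- \frac{4}{3} + \frac{1}{3} \cdot 10 + 5 \left(-15\right) 10\right) = 77982 - 748 = 77234$)
$\frac{L + \sqrt{-168255 + 93732}}{-454833 - 394764} = \frac{77234 + \sqrt{-168255 + 93732}}{-454833 - 394764} = \frac{77234 + \sqrt{-74523}}{-454833 - 394764} = \frac{77234 + i \sqrt{74523}}{-849597} = \left(77234 + i \sqrt{74523}\right) \left(- \frac{1}{849597}\right) = - \frac{3358}{36939} - \frac{i \sqrt{74523}}{849597}$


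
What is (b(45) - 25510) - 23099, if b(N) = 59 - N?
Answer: -48595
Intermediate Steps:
(b(45) - 25510) - 23099 = ((59 - 1*45) - 25510) - 23099 = ((59 - 45) - 25510) - 23099 = (14 - 25510) - 23099 = -25496 - 23099 = -48595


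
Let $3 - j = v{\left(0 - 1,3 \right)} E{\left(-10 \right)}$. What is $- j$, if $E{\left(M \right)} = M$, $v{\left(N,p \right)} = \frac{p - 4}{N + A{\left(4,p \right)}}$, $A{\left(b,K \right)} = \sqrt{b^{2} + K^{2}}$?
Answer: $- \frac{1}{2} \approx -0.5$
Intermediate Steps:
$A{\left(b,K \right)} = \sqrt{K^{2} + b^{2}}$
$v{\left(N,p \right)} = \frac{-4 + p}{N + \sqrt{16 + p^{2}}}$ ($v{\left(N,p \right)} = \frac{p - 4}{N + \sqrt{p^{2} + 4^{2}}} = \frac{-4 + p}{N + \sqrt{p^{2} + 16}} = \frac{-4 + p}{N + \sqrt{16 + p^{2}}}$)
$j = \frac{1}{2}$ ($j = 3 - \frac{-4 + 3}{\left(0 - 1\right) + \sqrt{16 + 3^{2}}} \left(-10\right) = 3 - \frac{1}{\left(0 - 1\right) + \sqrt{16 + 9}} \left(-1\right) \left(-10\right) = 3 - \frac{1}{-1 + \sqrt{25}} \left(-1\right) \left(-10\right) = 3 - \frac{1}{-1 + 5} \left(-1\right) \left(-10\right) = 3 - \frac{1}{4} \left(-1\right) \left(-10\right) = 3 - \left(- \frac{1}{4}\right) \left(-10\right) = 3 - \frac{5}{2} = \frac{1}{2} \approx 0.5$)
$- j = \left(-1\right) \frac{1}{2} = - \frac{1}{2}$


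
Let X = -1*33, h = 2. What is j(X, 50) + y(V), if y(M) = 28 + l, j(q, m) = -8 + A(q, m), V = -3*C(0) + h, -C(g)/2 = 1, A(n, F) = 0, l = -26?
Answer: -6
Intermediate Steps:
C(g) = -2 (C(g) = -2*1 = -2)
X = -33
V = 8 (V = -3*(-2) + 2 = 6 + 2 = 8)
j(q, m) = -8 (j(q, m) = -8 + 0 = -8)
y(M) = 2 (y(M) = 28 - 26 = 2)
j(X, 50) + y(V) = -8 + 2 = -6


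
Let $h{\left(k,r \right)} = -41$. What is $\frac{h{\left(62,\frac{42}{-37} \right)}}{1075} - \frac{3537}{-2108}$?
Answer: $\frac{3715847}{2266100} \approx 1.6398$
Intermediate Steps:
$\frac{h{\left(62,\frac{42}{-37} \right)}}{1075} - \frac{3537}{-2108} = - \frac{41}{1075} - \frac{3537}{-2108} = \left(-41\right) \frac{1}{1075} - - \frac{3537}{2108} = - \frac{41}{1075} + \frac{3537}{2108} = \frac{3715847}{2266100}$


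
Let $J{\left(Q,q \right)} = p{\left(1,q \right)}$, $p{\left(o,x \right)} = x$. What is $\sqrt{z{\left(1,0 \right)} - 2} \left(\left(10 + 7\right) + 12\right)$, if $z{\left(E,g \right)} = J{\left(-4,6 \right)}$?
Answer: $58$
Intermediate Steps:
$J{\left(Q,q \right)} = q$
$z{\left(E,g \right)} = 6$
$\sqrt{z{\left(1,0 \right)} - 2} \left(\left(10 + 7\right) + 12\right) = \sqrt{6 - 2} \left(\left(10 + 7\right) + 12\right) = \sqrt{4} \left(17 + 12\right) = 2 \cdot 29 = 58$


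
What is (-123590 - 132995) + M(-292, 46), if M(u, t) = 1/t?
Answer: -11802909/46 ≈ -2.5659e+5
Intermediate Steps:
(-123590 - 132995) + M(-292, 46) = (-123590 - 132995) + 1/46 = -256585 + 1/46 = -11802909/46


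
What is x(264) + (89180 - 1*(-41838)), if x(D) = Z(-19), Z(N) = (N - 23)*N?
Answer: 131816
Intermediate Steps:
Z(N) = N*(-23 + N) (Z(N) = (-23 + N)*N = N*(-23 + N))
x(D) = 798 (x(D) = -19*(-23 - 19) = -19*(-42) = 798)
x(264) + (89180 - 1*(-41838)) = 798 + (89180 - 1*(-41838)) = 798 + (89180 + 41838) = 798 + 131018 = 131816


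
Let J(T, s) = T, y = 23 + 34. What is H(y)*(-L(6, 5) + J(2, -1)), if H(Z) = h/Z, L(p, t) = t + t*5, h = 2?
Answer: -56/57 ≈ -0.98246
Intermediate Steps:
y = 57
L(p, t) = 6*t (L(p, t) = t + 5*t = 6*t)
H(Z) = 2/Z
H(y)*(-L(6, 5) + J(2, -1)) = (2/57)*(-6*5 + 2) = (2*(1/57))*(-1*30 + 2) = 2*(-30 + 2)/57 = (2/57)*(-28) = -56/57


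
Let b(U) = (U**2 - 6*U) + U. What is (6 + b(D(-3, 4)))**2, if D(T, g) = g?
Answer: 4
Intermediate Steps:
b(U) = U**2 - 5*U
(6 + b(D(-3, 4)))**2 = (6 + 4*(-5 + 4))**2 = (6 + 4*(-1))**2 = (6 - 4)**2 = 2**2 = 4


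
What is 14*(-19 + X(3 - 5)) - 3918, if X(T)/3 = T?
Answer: -4268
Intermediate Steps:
X(T) = 3*T
14*(-19 + X(3 - 5)) - 3918 = 14*(-19 + 3*(3 - 5)) - 3918 = 14*(-19 + 3*(-2)) - 3918 = 14*(-19 - 6) - 3918 = 14*(-25) - 3918 = -350 - 3918 = -4268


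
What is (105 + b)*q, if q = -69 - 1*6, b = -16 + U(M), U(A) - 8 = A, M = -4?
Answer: -6975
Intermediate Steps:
U(A) = 8 + A
b = -12 (b = -16 + (8 - 4) = -16 + 4 = -12)
q = -75 (q = -69 - 6 = -75)
(105 + b)*q = (105 - 12)*(-75) = 93*(-75) = -6975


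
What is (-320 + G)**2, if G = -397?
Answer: 514089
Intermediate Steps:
(-320 + G)**2 = (-320 - 397)**2 = (-717)**2 = 514089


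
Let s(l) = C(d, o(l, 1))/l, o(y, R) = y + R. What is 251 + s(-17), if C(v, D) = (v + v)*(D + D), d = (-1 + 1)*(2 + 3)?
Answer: 251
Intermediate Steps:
d = 0 (d = 0*5 = 0)
o(y, R) = R + y
C(v, D) = 4*D*v (C(v, D) = (2*v)*(2*D) = 4*D*v)
s(l) = 0 (s(l) = (4*(1 + l)*0)/l = 0/l = 0)
251 + s(-17) = 251 + 0 = 251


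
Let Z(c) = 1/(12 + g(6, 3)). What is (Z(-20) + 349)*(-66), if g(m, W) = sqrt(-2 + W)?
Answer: -299508/13 ≈ -23039.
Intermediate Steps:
Z(c) = 1/13 (Z(c) = 1/(12 + sqrt(-2 + 3)) = 1/(12 + sqrt(1)) = 1/(12 + 1) = 1/13)
(Z(-20) + 349)*(-66) = (1/13 + 349)*(-66) = (4538/13)*(-66) = -299508/13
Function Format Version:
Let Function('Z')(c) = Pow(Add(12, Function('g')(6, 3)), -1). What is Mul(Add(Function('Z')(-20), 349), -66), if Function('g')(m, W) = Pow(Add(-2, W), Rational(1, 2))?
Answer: Rational(-299508, 13) ≈ -23039.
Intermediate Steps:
Function('Z')(c) = Rational(1, 13) (Function('Z')(c) = Pow(Add(12, Pow(Add(-2, 3), Rational(1, 2))), -1) = Pow(Add(12, Pow(1, Rational(1, 2))), -1) = Pow(Add(12, 1), -1) = Pow(13, -1) = Rational(1, 13))
Mul(Add(Function('Z')(-20), 349), -66) = Mul(Add(Rational(1, 13), 349), -66) = Mul(Rational(4538, 13), -66) = Rational(-299508, 13)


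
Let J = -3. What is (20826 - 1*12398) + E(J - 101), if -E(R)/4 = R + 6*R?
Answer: 11340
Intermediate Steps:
E(R) = -28*R (E(R) = -4*(R + 6*R) = -28*R)
(20826 - 1*12398) + E(J - 101) = (20826 - 1*12398) - 28*(-3 - 101) = (20826 - 12398) - 28*(-104) = 8428 + 2912 = 11340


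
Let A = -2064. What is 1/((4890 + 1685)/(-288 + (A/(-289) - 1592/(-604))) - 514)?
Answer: -12141346/6527578269 ≈ -0.0018600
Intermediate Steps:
1/((4890 + 1685)/(-288 + (A/(-289) - 1592/(-604))) - 514) = 1/((4890 + 1685)/(-288 + (-2064/(-289) - 1592/(-604))) - 514) = 1/(6575/(-288 + (-2064*(-1/289) - 1592*(-1/604))) - 514) = 1/(6575/(-288 + (2064/289 + 398/151)) - 514) = 1/(6575/(-288 + 426686/43639) - 514) = 1/(6575/(-12141346/43639) - 514) = 1/(6575*(-43639/12141346) - 514) = 1/(-286926425/12141346 - 514) = 1/(-6527578269/12141346) = -12141346/6527578269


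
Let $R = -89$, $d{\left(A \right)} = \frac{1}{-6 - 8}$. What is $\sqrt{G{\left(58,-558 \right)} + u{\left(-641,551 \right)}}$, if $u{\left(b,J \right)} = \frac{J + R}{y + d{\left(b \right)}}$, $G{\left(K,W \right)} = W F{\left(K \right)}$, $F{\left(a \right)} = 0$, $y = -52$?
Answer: $\frac{14 i \sqrt{33}}{27} \approx 2.9787 i$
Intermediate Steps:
$d{\left(A \right)} = - \frac{1}{14}$ ($d{\left(A \right)} = \frac{1}{-14} = - \frac{1}{14}$)
$G{\left(K,W \right)} = 0$ ($G{\left(K,W \right)} = W 0 = 0$)
$u{\left(b,J \right)} = \frac{1246}{729} - \frac{14 J}{729}$ ($u{\left(b,J \right)} = \frac{J - 89}{-52 - \frac{1}{14}} = \frac{-89 + J}{- \frac{729}{14}} = \left(-89 + J\right) \left(- \frac{14}{729}\right) = \frac{1246}{729} - \frac{14 J}{729}$)
$\sqrt{G{\left(58,-558 \right)} + u{\left(-641,551 \right)}} = \sqrt{0 + \left(\frac{1246}{729} - \frac{7714}{729}\right)} = \sqrt{0 - \frac{2156}{243}} = \sqrt{- \frac{2156}{243}} = \frac{14 i \sqrt{33}}{27}$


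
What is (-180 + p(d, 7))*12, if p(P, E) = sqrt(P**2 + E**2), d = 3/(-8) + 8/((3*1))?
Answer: -2160 + sqrt(31249)/2 ≈ -2071.6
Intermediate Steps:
d = 55/24 (d = 3*(-1/8) + 8/3 = -3/8 + 8*(1/3) = -3/8 + 8/3 = 55/24 ≈ 2.2917)
p(P, E) = sqrt(E**2 + P**2)
(-180 + p(d, 7))*12 = (-180 + sqrt(7**2 + (55/24)**2))*12 = (-180 + sqrt(49 + 3025/576))*12 = (-180 + sqrt(31249/576))*12 = (-180 + sqrt(31249)/24)*12 = -2160 + sqrt(31249)/2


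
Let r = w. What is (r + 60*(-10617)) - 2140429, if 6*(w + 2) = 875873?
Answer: -15788833/6 ≈ -2.6315e+6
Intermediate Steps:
w = 875861/6 (w = -2 + (⅙)*875873 = -2 + 875873/6 = 875861/6 ≈ 1.4598e+5)
r = 875861/6 ≈ 1.4598e+5
(r + 60*(-10617)) - 2140429 = (875861/6 + 60*(-10617)) - 2140429 = (875861/6 - 637020) - 2140429 = -2946259/6 - 2140429 = -15788833/6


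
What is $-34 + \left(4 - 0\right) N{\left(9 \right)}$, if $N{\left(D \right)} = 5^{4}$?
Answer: $2466$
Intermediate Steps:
$N{\left(D \right)} = 625$
$-34 + \left(4 - 0\right) N{\left(9 \right)} = -34 + \left(4 - 0\right) 625 = -34 + \left(4 + 0\right) 625 = -34 + 4 \cdot 625 = -34 + 2500 = 2466$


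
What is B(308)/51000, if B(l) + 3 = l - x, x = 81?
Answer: 28/6375 ≈ 0.0043922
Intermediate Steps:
B(l) = -84 + l (B(l) = -3 + (l - 1*81) = -3 + (l - 81) = -3 + (-81 + l) = -84 + l)
B(308)/51000 = (-84 + 308)/51000 = 224*(1/51000) = 28/6375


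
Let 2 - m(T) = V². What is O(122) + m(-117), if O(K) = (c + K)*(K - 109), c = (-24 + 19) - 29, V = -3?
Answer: 1137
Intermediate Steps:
c = -34 (c = -5 - 29 = -34)
m(T) = -7 (m(T) = 2 - 1*(-3)² = 2 - 1*9 = 2 - 9 = -7)
O(K) = (-109 + K)*(-34 + K) (O(K) = (-34 + K)*(K - 109) = (-34 + K)*(-109 + K) = (-109 + K)*(-34 + K))
O(122) + m(-117) = (3706 + 122² - 143*122) - 7 = (3706 + 14884 - 17446) - 7 = 1144 - 7 = 1137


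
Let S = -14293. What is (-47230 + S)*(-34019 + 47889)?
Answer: -853324010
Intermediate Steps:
(-47230 + S)*(-34019 + 47889) = (-47230 - 14293)*(-34019 + 47889) = -61523*13870 = -853324010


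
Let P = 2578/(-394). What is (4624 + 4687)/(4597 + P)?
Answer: 1834267/904320 ≈ 2.0283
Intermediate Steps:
P = -1289/197 (P = 2578*(-1/394) = -1289/197 ≈ -6.5431)
(4624 + 4687)/(4597 + P) = (4624 + 4687)/(4597 - 1289/197) = 9311/(904320/197) = 9311*(197/904320) = 1834267/904320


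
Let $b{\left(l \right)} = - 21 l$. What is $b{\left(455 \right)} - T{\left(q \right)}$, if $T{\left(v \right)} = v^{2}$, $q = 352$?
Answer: $-133459$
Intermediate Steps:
$b{\left(455 \right)} - T{\left(q \right)} = \left(-21\right) 455 - 352^{2} = -9555 - 123904 = -133459$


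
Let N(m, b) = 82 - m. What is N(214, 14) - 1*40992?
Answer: -41124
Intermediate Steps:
N(214, 14) - 1*40992 = (82 - 1*214) - 1*40992 = (82 - 214) - 40992 = -132 - 40992 = -41124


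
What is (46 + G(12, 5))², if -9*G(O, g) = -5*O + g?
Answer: 219961/81 ≈ 2715.6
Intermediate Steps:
G(O, g) = -g/9 + 5*O/9 (G(O, g) = -(-5*O + g)/9 = -(g - 5*O)/9 = -g/9 + 5*O/9)
(46 + G(12, 5))² = (46 + (-⅑*5 + (5/9)*12))² = (46 + (-5/9 + 20/3))² = (46 + 55/9)² = (469/9)² = 219961/81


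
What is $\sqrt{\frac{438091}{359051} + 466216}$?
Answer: $\frac{\sqrt{60103614703127457}}{359051} \approx 682.8$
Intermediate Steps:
$\sqrt{\frac{438091}{359051} + 466216} = \sqrt{\frac{167395759107}{359051}} = \frac{\sqrt{60103614703127457}}{359051}$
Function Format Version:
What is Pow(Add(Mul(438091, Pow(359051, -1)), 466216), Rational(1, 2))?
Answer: Mul(Rational(1, 359051), Pow(60103614703127457, Rational(1, 2))) ≈ 682.80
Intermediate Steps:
Pow(Add(Mul(438091, Pow(359051, -1)), 466216), Rational(1, 2)) = Pow(Add(Mul(438091, Rational(1, 359051)), 466216), Rational(1, 2)) = Pow(Add(Rational(438091, 359051), 466216), Rational(1, 2)) = Pow(Rational(167395759107, 359051), Rational(1, 2)) = Mul(Rational(1, 359051), Pow(60103614703127457, Rational(1, 2)))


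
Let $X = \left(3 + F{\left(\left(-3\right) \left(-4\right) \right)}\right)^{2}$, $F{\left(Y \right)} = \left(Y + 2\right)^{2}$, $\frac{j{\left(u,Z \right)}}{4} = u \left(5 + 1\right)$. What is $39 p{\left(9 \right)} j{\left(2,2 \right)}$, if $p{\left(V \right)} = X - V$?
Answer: $74116224$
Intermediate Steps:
$j{\left(u,Z \right)} = 24 u$ ($j{\left(u,Z \right)} = 4 u \left(5 + 1\right) = 4 u 6 = 4 \cdot 6 u = 24 u$)
$F{\left(Y \right)} = \left(2 + Y\right)^{2}$
$X = 39601$ ($X = \left(3 + \left(2 - -12\right)^{2}\right)^{2} = \left(3 + \left(2 + 12\right)^{2}\right)^{2} = \left(3 + 14^{2}\right)^{2} = \left(3 + 196\right)^{2} = 199^{2} = 39601$)
$p{\left(V \right)} = 39601 - V$
$39 p{\left(9 \right)} j{\left(2,2 \right)} = 39 \left(39601 - 9\right) 24 \cdot 2 = 39 \left(39601 - 9\right) 48 = 39 \cdot 39592 \cdot 48 = 1544088 \cdot 48 = 74116224$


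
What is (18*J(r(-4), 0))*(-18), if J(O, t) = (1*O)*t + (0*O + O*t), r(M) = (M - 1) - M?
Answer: 0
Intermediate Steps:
r(M) = -1 (r(M) = (-1 + M) - M = -1)
J(O, t) = 2*O*t (J(O, t) = O*t + (0 + O*t) = O*t + O*t = 2*O*t)
(18*J(r(-4), 0))*(-18) = (18*(2*(-1)*0))*(-18) = (18*0)*(-18) = 0*(-18) = 0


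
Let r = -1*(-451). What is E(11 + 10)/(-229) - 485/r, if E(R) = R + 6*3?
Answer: -128654/103279 ≈ -1.2457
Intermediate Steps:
E(R) = 18 + R (E(R) = R + 18 = 18 + R)
r = 451
E(11 + 10)/(-229) - 485/r = (18 + (11 + 10))/(-229) - 485/451 = (18 + 21)*(-1/229) - 485*1/451 = 39*(-1/229) - 485/451 = -39/229 - 485/451 = -128654/103279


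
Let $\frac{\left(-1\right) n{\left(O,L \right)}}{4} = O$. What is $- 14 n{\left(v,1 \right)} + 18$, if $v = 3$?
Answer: $186$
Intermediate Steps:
$n{\left(O,L \right)} = - 4 O$
$- 14 n{\left(v,1 \right)} + 18 = - 14 \left(\left(-4\right) 3\right) + 18 = \left(-14\right) \left(-12\right) + 18 = 168 + 18 = 186$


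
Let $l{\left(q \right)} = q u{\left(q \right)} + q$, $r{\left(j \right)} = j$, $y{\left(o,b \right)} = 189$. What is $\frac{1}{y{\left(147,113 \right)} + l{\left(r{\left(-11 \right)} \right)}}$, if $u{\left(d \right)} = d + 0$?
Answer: $\frac{1}{299} \approx 0.0033445$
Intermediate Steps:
$u{\left(d \right)} = d$
$l{\left(q \right)} = q + q^{2}$ ($l{\left(q \right)} = q q + q = q^{2} + q = q + q^{2}$)
$\frac{1}{y{\left(147,113 \right)} + l{\left(r{\left(-11 \right)} \right)}} = \frac{1}{189 - 11 \left(1 - 11\right)} = \frac{1}{189 - -110} = \frac{1}{189 + 110} = \frac{1}{299}$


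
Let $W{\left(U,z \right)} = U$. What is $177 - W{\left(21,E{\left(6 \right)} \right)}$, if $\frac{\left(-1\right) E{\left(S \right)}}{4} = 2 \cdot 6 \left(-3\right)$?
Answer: $156$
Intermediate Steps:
$E{\left(S \right)} = 144$ ($E{\left(S \right)} = - 4 \cdot 2 \cdot 6 \left(-3\right) = - 4 \cdot 12 \left(-3\right) = \left(-4\right) \left(-36\right) = 144$)
$177 - W{\left(21,E{\left(6 \right)} \right)} = 177 - 21 = 156$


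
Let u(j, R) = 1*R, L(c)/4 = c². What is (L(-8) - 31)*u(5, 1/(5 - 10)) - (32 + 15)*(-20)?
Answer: 895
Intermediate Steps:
L(c) = 4*c²
u(j, R) = R
(L(-8) - 31)*u(5, 1/(5 - 10)) - (32 + 15)*(-20) = (4*(-8)² - 31)/(5 - 10) - (32 + 15)*(-20) = (4*64 - 31)/(-5) - 47*(-20) = (256 - 31)*(-⅕) - 1*(-940) = 225*(-⅕) + 940 = -45 + 940 = 895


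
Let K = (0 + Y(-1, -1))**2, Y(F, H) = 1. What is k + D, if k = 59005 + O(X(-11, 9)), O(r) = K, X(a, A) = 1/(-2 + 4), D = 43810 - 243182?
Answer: -140366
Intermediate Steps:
D = -199372
X(a, A) = 1/2
K = 1 (K = (0 + 1)**2 = 1**2 = 1)
O(r) = 1
k = 59006 (k = 59005 + 1 = 59006)
k + D = 59006 - 199372 = -140366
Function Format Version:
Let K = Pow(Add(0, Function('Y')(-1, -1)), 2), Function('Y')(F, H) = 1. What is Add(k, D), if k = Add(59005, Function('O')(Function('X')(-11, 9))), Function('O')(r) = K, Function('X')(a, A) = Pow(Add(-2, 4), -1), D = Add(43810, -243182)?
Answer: -140366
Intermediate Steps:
D = -199372
Function('X')(a, A) = Rational(1, 2) (Function('X')(a, A) = Pow(2, -1) = Rational(1, 2))
K = 1 (K = Pow(Add(0, 1), 2) = Pow(1, 2) = 1)
Function('O')(r) = 1
k = 59006 (k = Add(59005, 1) = 59006)
Add(k, D) = Add(59006, -199372) = -140366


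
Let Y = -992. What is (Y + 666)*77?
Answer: -25102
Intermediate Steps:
(Y + 666)*77 = (-992 + 666)*77 = -326*77 = -25102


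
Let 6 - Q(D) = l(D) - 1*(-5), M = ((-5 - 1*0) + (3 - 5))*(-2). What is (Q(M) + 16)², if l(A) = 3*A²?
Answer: 326041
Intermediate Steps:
M = 14 (M = ((-5 + 0) - 2)*(-2) = (-5 - 2)*(-2) = -7*(-2) = 14)
Q(D) = 1 - 3*D² (Q(D) = 6 - (3*D² - 1*(-5)) = 6 - (3*D² + 5) = 6 - (5 + 3*D²) = 6 + (-5 - 3*D²) = 1 - 3*D²)
(Q(M) + 16)² = ((1 - 3*14²) + 16)² = ((1 - 3*196) + 16)² = ((1 - 588) + 16)² = (-587 + 16)² = (-571)² = 326041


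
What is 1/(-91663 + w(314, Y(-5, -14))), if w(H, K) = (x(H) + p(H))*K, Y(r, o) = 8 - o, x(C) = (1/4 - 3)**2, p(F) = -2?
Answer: -8/732325 ≈ -1.0924e-5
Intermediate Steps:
x(C) = 121/16 (x(C) = (1/4 - 3)**2 = (-11/4)**2 = 121/16)
w(H, K) = 89*K/16 (w(H, K) = (121/16 - 2)*K = 89*K/16)
1/(-91663 + w(314, Y(-5, -14))) = 1/(-91663 + 89*(8 - 1*(-14))/16) = 1/(-91663 + 89*(8 + 14)/16) = 1/(-91663 + (89/16)*22) = 1/(-91663 + 979/8) = 1/(-732325/8) = -8/732325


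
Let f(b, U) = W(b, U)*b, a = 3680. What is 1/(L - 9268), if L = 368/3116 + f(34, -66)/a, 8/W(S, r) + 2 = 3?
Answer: -179170/1660513157 ≈ -0.00010790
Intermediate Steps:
W(S, r) = 8 (W(S, r) = 8/(-2 + 3) = 8/1 = 8*1 = 8)
f(b, U) = 8*b
L = 34403/179170 (L = 368/3116 + (8*34)/3680 = 368*(1/3116) + 272*(1/3680) = 92/779 + 17/230 = 34403/179170 ≈ 0.19201)
1/(L - 9268) = 1/(34403/179170 - 9268) = 1/(-1660513157/179170) = -179170/1660513157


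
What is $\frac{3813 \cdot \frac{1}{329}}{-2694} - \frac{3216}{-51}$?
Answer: $\frac{316692217}{5022514} \approx 63.055$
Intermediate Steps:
$\frac{3813 \cdot \frac{1}{329}}{-2694} - \frac{3216}{-51} = 3813 \cdot \frac{1}{329} \left(- \frac{1}{2694}\right) - - \frac{1072}{17} = \frac{3813}{329} \left(- \frac{1}{2694}\right) + \frac{1072}{17} = - \frac{1271}{295442} + \frac{1072}{17} = \frac{316692217}{5022514}$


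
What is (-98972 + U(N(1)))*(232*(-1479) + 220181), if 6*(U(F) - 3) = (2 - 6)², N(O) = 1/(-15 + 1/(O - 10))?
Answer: 36502841353/3 ≈ 1.2168e+10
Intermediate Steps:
N(O) = 1/(-15 + 1/(-10 + O))
U(F) = 17/3 (U(F) = 3 + (2 - 6)²/6 = 3 + (⅙)*(-4)² = 3 + (⅙)*16 = 3 + 8/3 = 17/3)
(-98972 + U(N(1)))*(232*(-1479) + 220181) = (-98972 + 17/3)*(232*(-1479) + 220181) = -296899*(-343128 + 220181)/3 = -296899/3*(-122947) = 36502841353/3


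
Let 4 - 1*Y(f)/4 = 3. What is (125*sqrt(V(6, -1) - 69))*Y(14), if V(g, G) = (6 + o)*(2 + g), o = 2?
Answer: 500*I*sqrt(5) ≈ 1118.0*I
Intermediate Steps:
Y(f) = 4 (Y(f) = 16 - 4*3 = 16 - 12 = 4)
V(g, G) = 16 + 8*g (V(g, G) = (6 + 2)*(2 + g) = 8*(2 + g) = 16 + 8*g)
(125*sqrt(V(6, -1) - 69))*Y(14) = (125*sqrt((16 + 8*6) - 69))*4 = (125*sqrt((16 + 48) - 69))*4 = (125*sqrt(64 - 69))*4 = (125*sqrt(-5))*4 = (125*(I*sqrt(5)))*4 = (125*I*sqrt(5))*4 = 500*I*sqrt(5)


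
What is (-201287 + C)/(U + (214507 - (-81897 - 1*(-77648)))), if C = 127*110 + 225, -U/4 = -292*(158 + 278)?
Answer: -15591/60667 ≈ -0.25699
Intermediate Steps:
U = 509248 (U = -(-1168)*(158 + 278) = -(-1168)*436 = -4*(-127312) = 509248)
C = 14195 (C = 13970 + 225 = 14195)
(-201287 + C)/(U + (214507 - (-81897 - 1*(-77648)))) = (-201287 + 14195)/(509248 + (214507 - (-81897 - 1*(-77648)))) = -187092/(509248 + (214507 - (-81897 + 77648))) = -187092/(509248 + (214507 - 1*(-4249))) = -187092/(509248 + (214507 + 4249)) = -187092/(509248 + 218756) = -187092/728004 = -187092*1/728004 = -15591/60667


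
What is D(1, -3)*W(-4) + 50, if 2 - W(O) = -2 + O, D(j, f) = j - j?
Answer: 50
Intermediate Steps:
D(j, f) = 0
W(O) = 4 - O (W(O) = 2 - (-2 + O) = 2 + (2 - O) = 4 - O)
D(1, -3)*W(-4) + 50 = 0*(4 - 1*(-4)) + 50 = 0*(4 + 4) + 50 = 0*8 + 50 = 0 + 50 = 50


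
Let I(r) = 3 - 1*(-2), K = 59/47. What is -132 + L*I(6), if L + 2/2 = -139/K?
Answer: -40748/59 ≈ -690.64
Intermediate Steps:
K = 59/47 (K = 59*(1/47) = 59/47 ≈ 1.2553)
I(r) = 5 (I(r) = 3 + 2 = 5)
L = -6592/59 (L = -1 - 139/59/47 = -1 - 139*47/59 = -1 - 6533/59 = -6592/59 ≈ -111.73)
-132 + L*I(6) = -132 - 6592/59*5 = -132 - 32960/59 = -40748/59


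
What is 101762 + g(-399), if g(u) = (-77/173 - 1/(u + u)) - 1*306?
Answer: 14006345351/138054 ≈ 1.0146e+5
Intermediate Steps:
g(u) = -53015/173 - 1/(2*u) (g(u) = (-77*1/173 - 1/(2*u)) - 306 = (-77/173 - 1/(2*u)) - 306 = -53015/173 - 1/(2*u))
101762 + g(-399) = 101762 + (1/346)*(-173 - 106030*(-399))/(-399) = 101762 + (1/346)*(-1/399)*(-173 + 42305970) = 101762 + (1/346)*(-1/399)*42305797 = 101762 - 42305797/138054 = 14006345351/138054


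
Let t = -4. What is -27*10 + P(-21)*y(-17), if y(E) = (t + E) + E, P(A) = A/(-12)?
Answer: -673/2 ≈ -336.50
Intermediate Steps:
P(A) = -A/12 (P(A) = A*(-1/12) = -A/12)
y(E) = -4 + 2*E (y(E) = (-4 + E) + E = -4 + 2*E)
-27*10 + P(-21)*y(-17) = -27*10 + (-1/12*(-21))*(-4 + 2*(-17)) = -270 + 7*(-4 - 34)/4 = -270 + (7/4)*(-38) = -270 - 133/2 = -673/2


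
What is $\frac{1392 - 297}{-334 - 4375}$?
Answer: $- \frac{1095}{4709} \approx -0.23253$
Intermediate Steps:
$\frac{1392 - 297}{-334 - 4375} = \frac{1392 - 297}{-4709} = 1095 \left(- \frac{1}{4709}\right) = - \frac{1095}{4709}$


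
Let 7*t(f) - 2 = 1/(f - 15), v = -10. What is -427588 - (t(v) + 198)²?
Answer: -291814349/625 ≈ -4.6690e+5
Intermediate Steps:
t(f) = 2/7 + 1/(7*(-15 + f)) (t(f) = 2/7 + 1/(7*(f - 15)) = 2/7 + 1/(7*(-15 + f)))
-427588 - (t(v) + 198)² = -427588 - ((-29 + 2*(-10))/(7*(-15 - 10)) + 198)² = -427588 - ((⅐)*(-29 - 20)/(-25) + 198)² = -427588 - ((⅐)*(-1/25)*(-49) + 198)² = -427588 - (7/25 + 198)² = -427588 - (4957/25)² = -427588 - 1*24571849/625 = -427588 - 24571849/625 = -291814349/625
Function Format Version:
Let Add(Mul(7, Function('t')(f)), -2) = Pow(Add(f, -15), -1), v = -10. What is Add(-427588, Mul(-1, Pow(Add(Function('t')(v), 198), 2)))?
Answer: Rational(-291814349, 625) ≈ -4.6690e+5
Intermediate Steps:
Function('t')(f) = Add(Rational(2, 7), Mul(Rational(1, 7), Pow(Add(-15, f), -1))) (Function('t')(f) = Add(Rational(2, 7), Mul(Rational(1, 7), Pow(Add(f, -15), -1))) = Add(Rational(2, 7), Mul(Rational(1, 7), Pow(Add(-15, f), -1))))
Add(-427588, Mul(-1, Pow(Add(Function('t')(v), 198), 2))) = Add(-427588, Mul(-1, Pow(Add(Mul(Rational(1, 7), Pow(Add(-15, -10), -1), Add(-29, Mul(2, -10))), 198), 2))) = Add(-427588, Mul(-1, Pow(Add(Mul(Rational(1, 7), Pow(-25, -1), Add(-29, -20)), 198), 2))) = Add(-427588, Mul(-1, Pow(Add(Mul(Rational(1, 7), Rational(-1, 25), -49), 198), 2))) = Add(-427588, Mul(-1, Pow(Add(Rational(7, 25), 198), 2))) = Add(-427588, Mul(-1, Pow(Rational(4957, 25), 2))) = Add(-427588, Mul(-1, Rational(24571849, 625))) = Add(-427588, Rational(-24571849, 625)) = Rational(-291814349, 625)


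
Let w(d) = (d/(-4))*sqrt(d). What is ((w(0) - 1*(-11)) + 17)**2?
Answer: 784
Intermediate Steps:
w(d) = -d**(3/2)/4 (w(d) = (d*(-1/4))*sqrt(d) = (-d/4)*sqrt(d) = -d**(3/2)/4)
((w(0) - 1*(-11)) + 17)**2 = ((-0**(3/2)/4 - 1*(-11)) + 17)**2 = ((-1/4*0 + 11) + 17)**2 = ((0 + 11) + 17)**2 = (11 + 17)**2 = 28**2 = 784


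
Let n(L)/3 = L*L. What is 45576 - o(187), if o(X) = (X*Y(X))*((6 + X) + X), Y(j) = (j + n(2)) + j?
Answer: -27383584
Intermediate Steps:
n(L) = 3*L² (n(L) = 3*(L*L) = 3*L²)
Y(j) = 12 + 2*j (Y(j) = (j + 3*2²) + j = (j + 3*4) + j = (j + 12) + j = (12 + j) + j = 12 + 2*j)
o(X) = X*(6 + 2*X)*(12 + 2*X) (o(X) = (X*(12 + 2*X))*((6 + X) + X) = (X*(12 + 2*X))*(6 + 2*X) = X*(6 + 2*X)*(12 + 2*X))
45576 - o(187) = 45576 - 4*187*(3 + 187)*(6 + 187) = 45576 - 4*187*190*193 = 45576 - 1*27429160 = 45576 - 27429160 = -27383584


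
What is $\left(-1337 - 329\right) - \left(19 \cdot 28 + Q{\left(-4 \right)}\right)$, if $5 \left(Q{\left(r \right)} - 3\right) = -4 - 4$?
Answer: $- \frac{10997}{5} \approx -2199.4$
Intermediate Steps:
$Q{\left(r \right)} = \frac{7}{5}$ ($Q{\left(r \right)} = 3 + \frac{-4 - 4}{5} = 3 + \frac{1}{5} \left(-8\right) = 3 - \frac{8}{5} = \frac{7}{5}$)
$\left(-1337 - 329\right) - \left(19 \cdot 28 + Q{\left(-4 \right)}\right) = \left(-1337 - 329\right) - \left(19 \cdot 28 + \frac{7}{5}\right) = -1666 - \left(532 + \frac{7}{5}\right) = -1666 - \frac{2667}{5} = - \frac{10997}{5}$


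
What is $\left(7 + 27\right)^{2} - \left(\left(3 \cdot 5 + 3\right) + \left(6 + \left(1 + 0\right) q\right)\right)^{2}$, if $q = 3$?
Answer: $427$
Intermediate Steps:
$\left(7 + 27\right)^{2} - \left(\left(3 \cdot 5 + 3\right) + \left(6 + \left(1 + 0\right) q\right)\right)^{2} = \left(7 + 27\right)^{2} - \left(\left(3 \cdot 5 + 3\right) + \left(6 + \left(1 + 0\right) 3\right)\right)^{2} = 34^{2} - \left(\left(15 + 3\right) + \left(6 + 1 \cdot 3\right)\right)^{2} = 1156 - \left(18 + \left(6 + 3\right)\right)^{2} = 1156 - \left(18 + 9\right)^{2} = 1156 - 27^{2} = 1156 - 729 = 427$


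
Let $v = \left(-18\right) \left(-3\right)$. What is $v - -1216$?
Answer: $1270$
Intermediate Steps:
$v = 54$
$v - -1216 = 54 - -1216 = 54 + 1216 = 1270$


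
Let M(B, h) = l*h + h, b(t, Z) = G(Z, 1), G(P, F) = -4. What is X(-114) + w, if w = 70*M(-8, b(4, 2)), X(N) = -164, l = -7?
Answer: 1516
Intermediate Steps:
b(t, Z) = -4
M(B, h) = -6*h (M(B, h) = -7*h + h = -6*h)
w = 1680 (w = 70*(-6*(-4)) = 70*24 = 1680)
X(-114) + w = -164 + 1680 = 1516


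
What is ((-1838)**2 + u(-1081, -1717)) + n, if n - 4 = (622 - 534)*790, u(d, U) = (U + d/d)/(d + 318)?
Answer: 2630648700/763 ≈ 3.4478e+6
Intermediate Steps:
u(d, U) = (1 + U)/(318 + d) (u(d, U) = (U + 1)/(318 + d) = (1 + U)/(318 + d))
n = 69524 (n = 4 + (622 - 534)*790 = 4 + 88*790 = 4 + 69520 = 69524)
((-1838)**2 + u(-1081, -1717)) + n = ((-1838)**2 + (1 - 1717)/(318 - 1081)) + 69524 = (3378244 - 1716/(-763)) + 69524 = (3378244 - 1/763*(-1716)) + 69524 = (3378244 + 1716/763) + 69524 = 2577601888/763 + 69524 = 2630648700/763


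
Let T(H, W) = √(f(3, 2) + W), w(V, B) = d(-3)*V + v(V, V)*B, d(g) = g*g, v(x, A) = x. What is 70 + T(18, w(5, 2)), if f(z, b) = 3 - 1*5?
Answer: 70 + √53 ≈ 77.280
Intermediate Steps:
f(z, b) = -2 (f(z, b) = 3 - 5 = -2)
d(g) = g²
w(V, B) = 9*V + B*V (w(V, B) = (-3)²*V + V*B = 9*V + B*V)
T(H, W) = √(-2 + W)
70 + T(18, w(5, 2)) = 70 + √(-2 + 5*(9 + 2)) = 70 + √(-2 + 5*11) = 70 + √(-2 + 55) = 70 + √53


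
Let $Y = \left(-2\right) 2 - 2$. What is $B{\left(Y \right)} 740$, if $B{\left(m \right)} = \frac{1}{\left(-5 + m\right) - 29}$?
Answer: $- \frac{37}{2} \approx -18.5$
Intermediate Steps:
$Y = -6$ ($Y = -4 - 2 = -6$)
$B{\left(m \right)} = \frac{1}{-34 + m}$
$B{\left(Y \right)} 740 = \frac{1}{-34 - 6} \cdot 740 = \frac{1}{-40} \cdot 740 = \left(- \frac{1}{40}\right) 740 = - \frac{37}{2}$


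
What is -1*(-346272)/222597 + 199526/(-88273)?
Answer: -4615806922/6549768327 ≈ -0.70473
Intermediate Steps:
-1*(-346272)/222597 + 199526/(-88273) = 346272*(1/222597) + 199526*(-1/88273) = 115424/74199 - 199526/88273 = -4615806922/6549768327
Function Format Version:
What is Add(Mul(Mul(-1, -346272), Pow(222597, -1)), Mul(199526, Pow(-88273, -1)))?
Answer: Rational(-4615806922, 6549768327) ≈ -0.70473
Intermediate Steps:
Add(Mul(Mul(-1, -346272), Pow(222597, -1)), Mul(199526, Pow(-88273, -1))) = Add(Mul(346272, Rational(1, 222597)), Mul(199526, Rational(-1, 88273))) = Add(Rational(115424, 74199), Rational(-199526, 88273)) = Rational(-4615806922, 6549768327)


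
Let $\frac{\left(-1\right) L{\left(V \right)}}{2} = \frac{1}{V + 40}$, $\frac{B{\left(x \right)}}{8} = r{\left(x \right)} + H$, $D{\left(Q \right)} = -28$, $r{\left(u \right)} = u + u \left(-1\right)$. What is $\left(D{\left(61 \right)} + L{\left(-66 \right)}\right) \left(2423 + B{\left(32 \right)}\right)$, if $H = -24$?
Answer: $- \frac{809853}{13} \approx -62296.0$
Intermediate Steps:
$r{\left(u \right)} = 0$ ($r{\left(u \right)} = u - u = 0$)
$B{\left(x \right)} = -192$ ($B{\left(x \right)} = 8 \left(0 - 24\right) = 8 \left(-24\right) = -192$)
$L{\left(V \right)} = - \frac{2}{40 + V}$ ($L{\left(V \right)} = - \frac{2}{V + 40} = - \frac{2}{40 + V}$)
$\left(D{\left(61 \right)} + L{\left(-66 \right)}\right) \left(2423 + B{\left(32 \right)}\right) = \left(-28 - \frac{2}{40 - 66}\right) \left(2423 - 192\right) = \left(-28 - \frac{2}{-26}\right) 2231 = \left(-28 - - \frac{1}{13}\right) 2231 = \left(-28 + \frac{1}{13}\right) 2231 = \left(- \frac{363}{13}\right) 2231 = - \frac{809853}{13}$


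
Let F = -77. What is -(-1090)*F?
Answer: -83930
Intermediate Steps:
-(-1090)*F = -(-1090)*(-77) = -1090*77 = -83930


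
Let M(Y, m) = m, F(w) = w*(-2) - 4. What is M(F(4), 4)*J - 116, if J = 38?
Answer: 36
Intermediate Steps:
F(w) = -4 - 2*w (F(w) = -2*w - 4 = -4 - 2*w)
M(F(4), 4)*J - 116 = 4*38 - 116 = 152 - 116 = 36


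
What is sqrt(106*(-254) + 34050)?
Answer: sqrt(7126) ≈ 84.416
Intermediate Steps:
sqrt(106*(-254) + 34050) = sqrt(-26924 + 34050) = sqrt(7126)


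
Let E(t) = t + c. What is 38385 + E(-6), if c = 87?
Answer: 38466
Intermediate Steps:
E(t) = 87 + t (E(t) = t + 87 = 87 + t)
38385 + E(-6) = 38385 + (87 - 6) = 38385 + 81 = 38466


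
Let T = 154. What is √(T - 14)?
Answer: 2*√35 ≈ 11.832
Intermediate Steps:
√(T - 14) = √(154 - 14) = √140 = 2*√35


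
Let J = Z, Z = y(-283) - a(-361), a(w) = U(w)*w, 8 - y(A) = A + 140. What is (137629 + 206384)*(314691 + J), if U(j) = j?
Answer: 63477622773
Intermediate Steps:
y(A) = -132 - A (y(A) = 8 - (A + 140) = 8 - (140 + A) = 8 + (-140 - A) = -132 - A)
a(w) = w**2 (a(w) = w*w = w**2)
Z = -130170 (Z = (-132 - 1*(-283)) - 1*(-361)**2 = (-132 + 283) - 1*130321 = 151 - 130321 = -130170)
J = -130170
(137629 + 206384)*(314691 + J) = (137629 + 206384)*(314691 - 130170) = 344013*184521 = 63477622773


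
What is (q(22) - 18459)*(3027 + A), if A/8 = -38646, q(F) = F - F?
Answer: 5651056719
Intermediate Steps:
q(F) = 0
A = -309168 (A = 8*(-38646) = -309168)
(q(22) - 18459)*(3027 + A) = (0 - 18459)*(3027 - 309168) = -18459*(-306141) = 5651056719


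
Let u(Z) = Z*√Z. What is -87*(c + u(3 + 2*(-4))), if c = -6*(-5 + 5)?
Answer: 435*I*√5 ≈ 972.69*I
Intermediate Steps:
u(Z) = Z^(3/2)
c = 0 (c = -6*0 = 0)
-87*(c + u(3 + 2*(-4))) = -87*(0 + (3 + 2*(-4))^(3/2)) = -87*(0 + (3 - 8)^(3/2)) = -87*(0 + (-5)^(3/2)) = -87*(0 - 5*I*√5) = -(-435)*I*√5 = 435*I*√5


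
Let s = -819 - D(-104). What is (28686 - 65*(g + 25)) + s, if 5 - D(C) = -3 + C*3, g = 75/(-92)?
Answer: 2389699/92 ≈ 25975.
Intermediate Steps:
g = -75/92 (g = 75*(-1/92) = -75/92 ≈ -0.81522)
D(C) = 8 - 3*C (D(C) = 5 - (-3 + C*3) = 5 - (-3 + 3*C) = 5 + (3 - 3*C) = 8 - 3*C)
s = -1139 (s = -819 - (8 - 3*(-104)) = -819 - (8 + 312) = -819 - 1*320 = -819 - 320 = -1139)
(28686 - 65*(g + 25)) + s = (28686 - 65*(-75/92 + 25)) - 1139 = (28686 - 65*2225/92) - 1139 = (28686 - 144625/92) - 1139 = 2494487/92 - 1139 = 2389699/92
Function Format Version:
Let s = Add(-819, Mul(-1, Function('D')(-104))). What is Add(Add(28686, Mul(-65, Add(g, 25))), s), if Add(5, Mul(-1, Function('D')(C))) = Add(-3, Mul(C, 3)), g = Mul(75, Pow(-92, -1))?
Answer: Rational(2389699, 92) ≈ 25975.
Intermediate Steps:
g = Rational(-75, 92) (g = Mul(75, Rational(-1, 92)) = Rational(-75, 92) ≈ -0.81522)
Function('D')(C) = Add(8, Mul(-3, C)) (Function('D')(C) = Add(5, Mul(-1, Add(-3, Mul(C, 3)))) = Add(5, Mul(-1, Add(-3, Mul(3, C)))) = Add(5, Add(3, Mul(-3, C))) = Add(8, Mul(-3, C)))
s = -1139 (s = Add(-819, Mul(-1, Add(8, Mul(-3, -104)))) = Add(-819, Mul(-1, Add(8, 312))) = Add(-819, Mul(-1, 320)) = Add(-819, -320) = -1139)
Add(Add(28686, Mul(-65, Add(g, 25))), s) = Add(Add(28686, Mul(-65, Add(Rational(-75, 92), 25))), -1139) = Add(Add(28686, Mul(-65, Rational(2225, 92))), -1139) = Add(Add(28686, Rational(-144625, 92)), -1139) = Add(Rational(2494487, 92), -1139) = Rational(2389699, 92)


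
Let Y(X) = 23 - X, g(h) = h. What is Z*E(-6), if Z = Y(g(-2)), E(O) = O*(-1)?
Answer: 150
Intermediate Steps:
E(O) = -O
Z = 25 (Z = 23 - 1*(-2) = 23 + 2 = 25)
Z*E(-6) = 25*(-1*(-6)) = 25*6 = 150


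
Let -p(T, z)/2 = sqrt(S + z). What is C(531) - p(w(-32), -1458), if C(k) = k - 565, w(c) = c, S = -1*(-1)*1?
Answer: -34 + 2*I*sqrt(1457) ≈ -34.0 + 76.341*I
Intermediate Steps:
S = 1 (S = 1*1 = 1)
C(k) = -565 + k
p(T, z) = -2*sqrt(1 + z)
C(531) - p(w(-32), -1458) = (-565 + 531) - (-2)*sqrt(1 - 1458) = -34 - (-2)*sqrt(-1457) = -34 - (-2)*I*sqrt(1457) = -34 + 2*I*sqrt(1457)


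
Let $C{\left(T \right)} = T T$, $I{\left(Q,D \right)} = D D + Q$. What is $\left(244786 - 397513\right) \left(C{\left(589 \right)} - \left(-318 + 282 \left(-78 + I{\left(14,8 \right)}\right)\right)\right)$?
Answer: $-53032770753$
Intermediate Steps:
$I{\left(Q,D \right)} = Q + D^{2}$ ($I{\left(Q,D \right)} = D^{2} + Q = Q + D^{2}$)
$C{\left(T \right)} = T^{2}$
$\left(244786 - 397513\right) \left(C{\left(589 \right)} - \left(-318 + 282 \left(-78 + I{\left(14,8 \right)}\right)\right)\right) = \left(244786 - 397513\right) \left(589^{2} + \left(- 282 \left(-78 + \left(14 + 8^{2}\right)\right) + 318\right)\right) = - 152727 \left(346921 + \left(- 282 \left(-78 + \left(14 + 64\right)\right) + 318\right)\right) = - 152727 \left(346921 + \left(- 282 \left(-78 + 78\right) + 318\right)\right) = - 152727 \left(346921 + \left(\left(-282\right) 0 + 318\right)\right) = - 152727 \left(346921 + \left(0 + 318\right)\right) = - 152727 \left(346921 + 318\right) = \left(-152727\right) 347239 = -53032770753$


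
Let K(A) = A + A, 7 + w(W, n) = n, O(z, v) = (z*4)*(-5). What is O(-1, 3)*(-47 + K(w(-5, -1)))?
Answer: -1260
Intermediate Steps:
O(z, v) = -20*z (O(z, v) = (4*z)*(-5) = -20*z)
w(W, n) = -7 + n
K(A) = 2*A
O(-1, 3)*(-47 + K(w(-5, -1))) = (-20*(-1))*(-47 + 2*(-7 - 1)) = 20*(-47 + 2*(-8)) = 20*(-47 - 16) = 20*(-63) = -1260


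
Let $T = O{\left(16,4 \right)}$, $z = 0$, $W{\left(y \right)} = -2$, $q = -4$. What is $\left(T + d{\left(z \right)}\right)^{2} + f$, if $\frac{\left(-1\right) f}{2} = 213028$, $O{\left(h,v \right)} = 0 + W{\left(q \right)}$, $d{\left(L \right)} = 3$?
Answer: $-426055$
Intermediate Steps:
$O{\left(h,v \right)} = -2$ ($O{\left(h,v \right)} = 0 - 2 = -2$)
$T = -2$
$f = -426056$ ($f = \left(-2\right) 213028 = -426056$)
$\left(T + d{\left(z \right)}\right)^{2} + f = \left(-2 + 3\right)^{2} - 426056 = 1^{2} - 426056 = 1 - 426056 = -426055$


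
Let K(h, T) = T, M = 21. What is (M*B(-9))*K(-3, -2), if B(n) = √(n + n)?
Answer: -126*I*√2 ≈ -178.19*I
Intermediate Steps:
B(n) = √2*√n (B(n) = √(2*n) = √2*√n)
(M*B(-9))*K(-3, -2) = (21*(√2*√(-9)))*(-2) = (21*(√2*(3*I)))*(-2) = (21*(3*I*√2))*(-2) = (63*I*√2)*(-2) = -126*I*√2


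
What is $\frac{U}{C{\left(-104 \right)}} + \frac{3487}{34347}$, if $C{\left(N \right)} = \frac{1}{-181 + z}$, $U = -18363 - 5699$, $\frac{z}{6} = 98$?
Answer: $- \frac{336368204711}{34347} \approx -9.7932 \cdot 10^{6}$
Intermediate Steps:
$z = 588$ ($z = 6 \cdot 98 = 588$)
$U = -24062$
$C{\left(N \right)} = \frac{1}{407}$ ($C{\left(N \right)} = \frac{1}{-181 + 588} = \frac{1}{407}$)
$\frac{U}{C{\left(-104 \right)}} + \frac{3487}{34347} = - 24062 \frac{1}{\frac{1}{407}} + \frac{3487}{34347} = \left(-24062\right) 407 + 3487 \cdot \frac{1}{34347} = -9793234 + \frac{3487}{34347} = - \frac{336368204711}{34347}$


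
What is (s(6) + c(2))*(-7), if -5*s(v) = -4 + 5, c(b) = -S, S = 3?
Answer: 112/5 ≈ 22.400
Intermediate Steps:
c(b) = -3 (c(b) = -1*3 = -3)
s(v) = -⅕ (s(v) = -(-4 + 5)/5 = -⅕*1 = -⅕)
(s(6) + c(2))*(-7) = (-⅕ - 3)*(-7) = -16/5*(-7) = 112/5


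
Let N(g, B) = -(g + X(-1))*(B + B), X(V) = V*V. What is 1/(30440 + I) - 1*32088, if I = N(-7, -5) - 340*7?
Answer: -898463999/28000 ≈ -32088.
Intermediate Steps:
X(V) = V**2
N(g, B) = -2*B*(1 + g) (N(g, B) = -(g + (-1)**2)*(B + B) = -(g + 1)*2*B = -(1 + g)*2*B = -2*B*(1 + g))
I = -2440 (I = -2*(-5)*(1 - 7) - 340*7 = -2*(-5)*(-6) - 68*35 = -60 - 2380 = -2440)
1/(30440 + I) - 1*32088 = 1/(30440 - 2440) - 1*32088 = 1/28000 - 32088 = -898463999/28000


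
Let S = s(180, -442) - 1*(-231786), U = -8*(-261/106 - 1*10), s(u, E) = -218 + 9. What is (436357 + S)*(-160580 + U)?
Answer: -5681083247904/53 ≈ -1.0719e+11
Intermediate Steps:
s(u, E) = -209
U = 5284/53 (U = -8*(-261*1/106 - 10) = -8*(-261/106 - 10) = -8*(-1321/106) = 5284/53 ≈ 99.698)
S = 231577 (S = -209 - 1*(-231786) = -209 + 231786 = 231577)
(436357 + S)*(-160580 + U) = (436357 + 231577)*(-160580 + 5284/53) = 667934*(-8505456/53) = -5681083247904/53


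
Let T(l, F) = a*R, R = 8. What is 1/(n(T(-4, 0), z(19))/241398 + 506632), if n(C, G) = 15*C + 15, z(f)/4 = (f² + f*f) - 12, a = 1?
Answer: 26822/13588883519 ≈ 1.9738e-6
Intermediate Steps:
z(f) = -48 + 8*f² (z(f) = 4*((f² + f*f) - 12) = 4*((f² + f²) - 12) = 4*(2*f² - 12) = 4*(-12 + 2*f²) = -48 + 8*f²)
T(l, F) = 8 (T(l, F) = 1*8 = 8)
n(C, G) = 15 + 15*C
1/(n(T(-4, 0), z(19))/241398 + 506632) = 1/((15 + 15*8)/241398 + 506632) = 1/((15 + 120)*(1/241398) + 506632) = 1/(135*(1/241398) + 506632) = 1/(15/26822 + 506632) = 1/(13588883519/26822) = 26822/13588883519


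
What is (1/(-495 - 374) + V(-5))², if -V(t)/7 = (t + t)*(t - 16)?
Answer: 1631829959761/755161 ≈ 2.1609e+6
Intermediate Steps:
V(t) = -14*t*(-16 + t) (V(t) = -7*(t + t)*(t - 16) = -7*2*t*(-16 + t) = -14*t*(-16 + t))
(1/(-495 - 374) + V(-5))² = (1/(-495 - 374) + 14*(-5)*(16 - 1*(-5)))² = (1/(-869) + 14*(-5)*(16 + 5))² = (-1/869 + 14*(-5)*21)² = (-1/869 - 1470)² = (-1277431/869)² = 1631829959761/755161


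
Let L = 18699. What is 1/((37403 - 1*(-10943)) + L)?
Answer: 1/67045 ≈ 1.4915e-5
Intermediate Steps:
1/((37403 - 1*(-10943)) + L) = 1/((37403 - 1*(-10943)) + 18699) = 1/((37403 + 10943) + 18699) = 1/(48346 + 18699) = 1/67045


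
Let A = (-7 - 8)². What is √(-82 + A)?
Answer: √143 ≈ 11.958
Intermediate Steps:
A = 225 (A = (-15)² = 225)
√(-82 + A) = √(-82 + 225) = √143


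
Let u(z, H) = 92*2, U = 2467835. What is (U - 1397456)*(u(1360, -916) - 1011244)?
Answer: -1082217391740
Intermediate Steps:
u(z, H) = 184
(U - 1397456)*(u(1360, -916) - 1011244) = (2467835 - 1397456)*(184 - 1011244) = 1070379*(-1011060) = -1082217391740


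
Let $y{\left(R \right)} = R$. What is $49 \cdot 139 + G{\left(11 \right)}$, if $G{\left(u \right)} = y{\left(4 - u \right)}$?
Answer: $6804$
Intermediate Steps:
$G{\left(u \right)} = 4 - u$
$49 \cdot 139 + G{\left(11 \right)} = 49 \cdot 139 + \left(4 - 11\right) = 6811 + \left(4 - 11\right) = 6811 - 7 = 6804$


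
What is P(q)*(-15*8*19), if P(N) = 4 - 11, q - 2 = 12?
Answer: 15960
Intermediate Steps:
q = 14 (q = 2 + 12 = 14)
P(N) = -7
P(q)*(-15*8*19) = -7*(-15*8)*19 = -(-840)*19 = -7*(-2280) = 15960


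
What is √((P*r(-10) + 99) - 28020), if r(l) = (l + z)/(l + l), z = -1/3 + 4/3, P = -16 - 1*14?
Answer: I*√111738/2 ≈ 167.14*I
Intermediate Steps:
P = -30 (P = -16 - 14 = -30)
z = 1 (z = -1*⅓ + 4*(⅓) = -⅓ + 4/3 = 1)
r(l) = (1 + l)/(2*l) (r(l) = (l + 1)/(l + l) = (1 + l)/((2*l)) = (1 + l)*(1/(2*l)) = (1 + l)/(2*l))
√((P*r(-10) + 99) - 28020) = √((-15*(1 - 10)/(-10) + 99) - 28020) = √((-15*(-1)*(-9)/10 + 99) - 28020) = √((-30*9/20 + 99) - 28020) = √((-27/2 + 99) - 28020) = √(171/2 - 28020) = √(-55869/2) = I*√111738/2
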